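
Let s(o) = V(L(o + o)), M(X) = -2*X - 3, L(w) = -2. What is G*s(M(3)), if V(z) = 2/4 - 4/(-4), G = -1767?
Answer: -5301/2 ≈ -2650.5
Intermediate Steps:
V(z) = 3/2 (V(z) = 2*(¼) - 4*(-¼) = ½ + 1 = 3/2)
M(X) = -3 - 2*X
s(o) = 3/2
G*s(M(3)) = -1767*3/2 = -5301/2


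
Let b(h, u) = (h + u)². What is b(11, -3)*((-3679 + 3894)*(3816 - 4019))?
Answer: -2793280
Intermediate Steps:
b(11, -3)*((-3679 + 3894)*(3816 - 4019)) = (11 - 3)²*((-3679 + 3894)*(3816 - 4019)) = 8²*(215*(-203)) = 64*(-43645) = -2793280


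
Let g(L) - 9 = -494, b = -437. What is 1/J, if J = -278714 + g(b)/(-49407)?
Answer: -49407/13770422113 ≈ -3.5879e-6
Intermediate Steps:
g(L) = -485 (g(L) = 9 - 494 = -485)
J = -13770422113/49407 (J = -278714 - 485/(-49407) = -278714 - 485*(-1/49407) = -278714 + 485/49407 = -13770422113/49407 ≈ -2.7871e+5)
1/J = 1/(-13770422113/49407) = -49407/13770422113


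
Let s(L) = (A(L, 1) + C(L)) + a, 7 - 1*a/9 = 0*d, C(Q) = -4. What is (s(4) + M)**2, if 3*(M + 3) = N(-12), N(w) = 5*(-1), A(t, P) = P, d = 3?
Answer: 27556/9 ≈ 3061.8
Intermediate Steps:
a = 63 (a = 63 - 0*3 = 63 - 9*0 = 63 + 0 = 63)
N(w) = -5
s(L) = 60 (s(L) = (1 - 4) + 63 = -3 + 63 = 60)
M = -14/3 (M = -3 + (1/3)*(-5) = -3 - 5/3 = -14/3 ≈ -4.6667)
(s(4) + M)**2 = (60 - 14/3)**2 = (166/3)**2 = 27556/9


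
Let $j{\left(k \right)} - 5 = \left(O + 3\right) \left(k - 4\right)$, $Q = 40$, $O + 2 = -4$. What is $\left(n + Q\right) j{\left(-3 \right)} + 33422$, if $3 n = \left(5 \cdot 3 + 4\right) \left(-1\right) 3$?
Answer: $33968$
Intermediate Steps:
$O = -6$ ($O = -2 - 4 = -6$)
$j{\left(k \right)} = 17 - 3 k$ ($j{\left(k \right)} = 5 + \left(-6 + 3\right) \left(k - 4\right) = 5 - 3 \left(-4 + k\right) = 5 - \left(-12 + 3 k\right) = 17 - 3 k$)
$n = -19$ ($n = \frac{\left(5 \cdot 3 + 4\right) \left(-1\right) 3}{3} = \frac{\left(15 + 4\right) \left(-1\right) 3}{3} = \frac{19 \left(-1\right) 3}{3} = \frac{\left(-19\right) 3}{3} = \frac{1}{3} \left(-57\right) = -19$)
$\left(n + Q\right) j{\left(-3 \right)} + 33422 = \left(-19 + 40\right) \left(17 - -9\right) + 33422 = 21 \left(17 + 9\right) + 33422 = 21 \cdot 26 + 33422 = 546 + 33422 = 33968$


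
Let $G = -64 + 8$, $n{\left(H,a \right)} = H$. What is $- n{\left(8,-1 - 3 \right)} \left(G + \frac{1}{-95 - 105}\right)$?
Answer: $\frac{11201}{25} \approx 448.04$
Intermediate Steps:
$G = -56$
$- n{\left(8,-1 - 3 \right)} \left(G + \frac{1}{-95 - 105}\right) = - 8 \left(-56 + \frac{1}{-95 - 105}\right) = - 8 \left(-56 + \frac{1}{-200}\right) = - 8 \left(-56 - \frac{1}{200}\right) = - \frac{8 \left(-11201\right)}{200} = \left(-1\right) \left(- \frac{11201}{25}\right) = \frac{11201}{25}$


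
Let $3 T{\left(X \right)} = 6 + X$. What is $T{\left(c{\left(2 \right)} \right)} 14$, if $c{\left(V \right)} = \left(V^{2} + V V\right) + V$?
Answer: $\frac{224}{3} \approx 74.667$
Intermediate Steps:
$c{\left(V \right)} = V + 2 V^{2}$ ($c{\left(V \right)} = \left(V^{2} + V^{2}\right) + V = 2 V^{2} + V = V + 2 V^{2}$)
$T{\left(X \right)} = 2 + \frac{X}{3}$ ($T{\left(X \right)} = \frac{6 + X}{3} = 2 + \frac{X}{3}$)
$T{\left(c{\left(2 \right)} \right)} 14 = \left(2 + \frac{2 \left(1 + 2 \cdot 2\right)}{3}\right) 14 = \left(2 + \frac{2 \left(1 + 4\right)}{3}\right) 14 = \left(2 + \frac{2 \cdot 5}{3}\right) 14 = \left(2 + \frac{1}{3} \cdot 10\right) 14 = \left(2 + \frac{10}{3}\right) 14 = \frac{16}{3} \cdot 14 = \frac{224}{3}$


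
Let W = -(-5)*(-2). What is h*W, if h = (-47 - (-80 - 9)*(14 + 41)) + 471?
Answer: -53190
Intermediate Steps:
W = -10 (W = -5*2 = -10)
h = 5319 (h = (-47 - (-89)*55) + 471 = (-47 - 1*(-4895)) + 471 = (-47 + 4895) + 471 = 4848 + 471 = 5319)
h*W = 5319*(-10) = -53190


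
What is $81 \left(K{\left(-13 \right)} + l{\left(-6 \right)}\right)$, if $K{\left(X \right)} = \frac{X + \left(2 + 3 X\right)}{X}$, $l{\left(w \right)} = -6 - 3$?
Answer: $- \frac{5427}{13} \approx -417.46$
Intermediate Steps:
$l{\left(w \right)} = -9$
$K{\left(X \right)} = \frac{2 + 4 X}{X}$
$81 \left(K{\left(-13 \right)} + l{\left(-6 \right)}\right) = 81 \left(\left(4 + \frac{2}{-13}\right) - 9\right) = 81 \left(\left(4 + 2 \left(- \frac{1}{13}\right)\right) - 9\right) = 81 \left(\left(4 - \frac{2}{13}\right) - 9\right) = 81 \left(\frac{50}{13} - 9\right) = 81 \left(- \frac{67}{13}\right) = - \frac{5427}{13}$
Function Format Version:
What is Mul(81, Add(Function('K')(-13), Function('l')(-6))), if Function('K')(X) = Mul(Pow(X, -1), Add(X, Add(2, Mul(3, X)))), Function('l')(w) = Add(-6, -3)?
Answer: Rational(-5427, 13) ≈ -417.46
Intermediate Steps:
Function('l')(w) = -9
Function('K')(X) = Mul(Pow(X, -1), Add(2, Mul(4, X)))
Mul(81, Add(Function('K')(-13), Function('l')(-6))) = Mul(81, Add(Add(4, Mul(2, Pow(-13, -1))), -9)) = Mul(81, Add(Add(4, Mul(2, Rational(-1, 13))), -9)) = Mul(81, Add(Add(4, Rational(-2, 13)), -9)) = Mul(81, Add(Rational(50, 13), -9)) = Mul(81, Rational(-67, 13)) = Rational(-5427, 13)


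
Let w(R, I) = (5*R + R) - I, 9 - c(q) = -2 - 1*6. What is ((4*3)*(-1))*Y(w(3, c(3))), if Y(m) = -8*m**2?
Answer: 96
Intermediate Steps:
c(q) = 17 (c(q) = 9 - (-2 - 1*6) = 9 - (-2 - 6) = 9 - 1*(-8) = 9 + 8 = 17)
w(R, I) = -I + 6*R (w(R, I) = 6*R - I = -I + 6*R)
((4*3)*(-1))*Y(w(3, c(3))) = ((4*3)*(-1))*(-8*(-1*17 + 6*3)**2) = (12*(-1))*(-8*(-17 + 18)**2) = -(-96)*1**2 = -(-96) = -12*(-8) = 96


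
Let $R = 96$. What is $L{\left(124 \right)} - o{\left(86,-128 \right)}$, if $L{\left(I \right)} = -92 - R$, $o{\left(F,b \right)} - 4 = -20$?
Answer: $-172$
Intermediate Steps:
$o{\left(F,b \right)} = -16$ ($o{\left(F,b \right)} = 4 - 20 = -16$)
$L{\left(I \right)} = -188$ ($L{\left(I \right)} = -92 - 96 = -188$)
$L{\left(124 \right)} - o{\left(86,-128 \right)} = -188 - -16 = -188 + 16 = -172$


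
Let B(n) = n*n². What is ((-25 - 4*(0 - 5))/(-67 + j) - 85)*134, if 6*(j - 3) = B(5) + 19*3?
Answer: -1148380/101 ≈ -11370.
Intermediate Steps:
B(n) = n³
j = 100/3 (j = 3 + (5³ + 19*3)/6 = 3 + (125 + 57)/6 = 3 + (⅙)*182 = 3 + 91/3 = 100/3 ≈ 33.333)
((-25 - 4*(0 - 5))/(-67 + j) - 85)*134 = ((-25 - 4*(0 - 5))/(-67 + 100/3) - 85)*134 = ((-25 - 4*(-5))/(-101/3) - 85)*134 = ((-25 + 20)*(-3/101) - 85)*134 = (-5*(-3/101) - 85)*134 = (15/101 - 85)*134 = -8570/101*134 = -1148380/101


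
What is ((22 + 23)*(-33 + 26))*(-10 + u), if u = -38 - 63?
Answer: 34965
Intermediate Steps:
u = -101
((22 + 23)*(-33 + 26))*(-10 + u) = ((22 + 23)*(-33 + 26))*(-10 - 101) = (45*(-7))*(-111) = -315*(-111) = 34965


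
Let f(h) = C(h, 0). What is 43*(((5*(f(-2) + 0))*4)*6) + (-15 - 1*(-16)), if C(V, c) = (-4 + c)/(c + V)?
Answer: 10321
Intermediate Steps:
C(V, c) = (-4 + c)/(V + c)
f(h) = -4/h (f(h) = (-4 + 0)/(h + 0) = -4/h)
43*(((5*(f(-2) + 0))*4)*6) + (-15 - 1*(-16)) = 43*(((5*(-4/(-2) + 0))*4)*6) + (-15 - 1*(-16)) = 43*(((5*(-4*(-½) + 0))*4)*6) + (-15 + 16) = 43*(((5*(2 + 0))*4)*6) + 1 = 43*(((5*2)*4)*6) + 1 = 43*((10*4)*6) + 1 = 43*(40*6) + 1 = 43*240 + 1 = 10320 + 1 = 10321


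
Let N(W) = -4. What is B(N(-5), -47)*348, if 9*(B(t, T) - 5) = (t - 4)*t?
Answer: 8932/3 ≈ 2977.3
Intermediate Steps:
B(t, T) = 5 + t*(-4 + t)/9 (B(t, T) = 5 + ((t - 4)*t)/9 = 5 + ((-4 + t)*t)/9 = 5 + (t*(-4 + t))/9 = 5 + t*(-4 + t)/9)
B(N(-5), -47)*348 = (5 - 4/9*(-4) + (⅑)*(-4)²)*348 = (5 + 16/9 + (⅑)*16)*348 = (5 + 16/9 + 16/9)*348 = (77/9)*348 = 8932/3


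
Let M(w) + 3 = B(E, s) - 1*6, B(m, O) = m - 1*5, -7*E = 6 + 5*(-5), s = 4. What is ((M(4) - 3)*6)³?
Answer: -216000000/343 ≈ -6.2974e+5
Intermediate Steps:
E = 19/7 (E = -(6 + 5*(-5))/7 = -(6 - 25)/7 = -⅐*(-19) = 19/7 ≈ 2.7143)
B(m, O) = -5 + m (B(m, O) = m - 5 = -5 + m)
M(w) = -79/7 (M(w) = -3 + ((-5 + 19/7) - 1*6) = -3 + (-16/7 - 6) = -3 - 58/7 = -79/7)
((M(4) - 3)*6)³ = ((-79/7 - 3)*6)³ = (-100/7*6)³ = (-600/7)³ = -216000000/343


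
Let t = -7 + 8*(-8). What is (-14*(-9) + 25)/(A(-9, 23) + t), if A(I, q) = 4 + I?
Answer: -151/76 ≈ -1.9868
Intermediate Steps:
t = -71 (t = -7 - 64 = -71)
(-14*(-9) + 25)/(A(-9, 23) + t) = (-14*(-9) + 25)/((4 - 9) - 71) = (126 + 25)/(-5 - 71) = 151/(-76) = 151*(-1/76) = -151/76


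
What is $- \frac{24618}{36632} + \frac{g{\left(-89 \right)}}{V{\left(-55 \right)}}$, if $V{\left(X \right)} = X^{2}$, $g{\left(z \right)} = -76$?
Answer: $- \frac{38626741}{55405900} \approx -0.69716$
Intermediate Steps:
$- \frac{24618}{36632} + \frac{g{\left(-89 \right)}}{V{\left(-55 \right)}} = - \frac{24618}{36632} - \frac{76}{\left(-55\right)^{2}} = \left(-24618\right) \frac{1}{36632} - \frac{76}{3025} = - \frac{12309}{18316} - \frac{76}{3025} = - \frac{38626741}{55405900}$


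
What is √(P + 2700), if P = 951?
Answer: √3651 ≈ 60.424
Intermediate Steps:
√(P + 2700) = √(951 + 2700) = √3651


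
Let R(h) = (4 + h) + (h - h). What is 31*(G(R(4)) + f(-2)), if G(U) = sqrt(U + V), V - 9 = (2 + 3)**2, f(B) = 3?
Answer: 93 + 31*sqrt(42) ≈ 293.90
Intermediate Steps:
R(h) = 4 + h (R(h) = (4 + h) + 0 = 4 + h)
V = 34 (V = 9 + (2 + 3)**2 = 9 + 5**2 = 9 + 25 = 34)
G(U) = sqrt(34 + U) (G(U) = sqrt(U + 34) = sqrt(34 + U))
31*(G(R(4)) + f(-2)) = 31*(sqrt(34 + (4 + 4)) + 3) = 31*(sqrt(34 + 8) + 3) = 31*(sqrt(42) + 3) = 31*(3 + sqrt(42)) = 93 + 31*sqrt(42)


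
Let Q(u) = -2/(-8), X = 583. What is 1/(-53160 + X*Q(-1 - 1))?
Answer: -4/212057 ≈ -1.8863e-5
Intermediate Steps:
Q(u) = 1/4 (Q(u) = -2*(-1/8) = 1/4)
1/(-53160 + X*Q(-1 - 1)) = 1/(-53160 + 583*(1/4)) = 1/(-53160 + 583/4) = 1/(-212057/4) = -4/212057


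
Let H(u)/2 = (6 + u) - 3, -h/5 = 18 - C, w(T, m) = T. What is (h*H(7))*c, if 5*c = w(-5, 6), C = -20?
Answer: 3800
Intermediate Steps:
c = -1 (c = (⅕)*(-5) = -1)
h = -190 (h = -5*(18 - 1*(-20)) = -5*(18 + 20) = -5*38 = -190)
H(u) = 6 + 2*u (H(u) = 2*((6 + u) - 3) = 2*(3 + u) = 6 + 2*u)
(h*H(7))*c = -190*(6 + 2*7)*(-1) = -190*(6 + 14)*(-1) = -190*20*(-1) = -3800*(-1) = 3800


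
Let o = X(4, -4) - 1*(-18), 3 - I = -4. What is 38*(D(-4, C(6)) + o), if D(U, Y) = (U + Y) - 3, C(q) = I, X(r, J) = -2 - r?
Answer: 456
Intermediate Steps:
I = 7 (I = 3 - 1*(-4) = 3 + 4 = 7)
C(q) = 7
o = 12 (o = (-2 - 1*4) - 1*(-18) = (-2 - 4) + 18 = -6 + 18 = 12)
D(U, Y) = -3 + U + Y
38*(D(-4, C(6)) + o) = 38*((-3 - 4 + 7) + 12) = 38*(0 + 12) = 38*12 = 456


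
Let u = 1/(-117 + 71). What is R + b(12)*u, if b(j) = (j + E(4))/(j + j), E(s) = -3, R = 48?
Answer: 17661/368 ≈ 47.992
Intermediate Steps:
b(j) = (-3 + j)/(2*j) (b(j) = (j - 3)/(j + j) = (-3 + j)/((2*j)) = (-3 + j)*(1/(2*j)) = (-3 + j)/(2*j))
u = -1/46 (u = 1/(-46) = -1/46 ≈ -0.021739)
R + b(12)*u = 48 + ((½)*(-3 + 12)/12)*(-1/46) = 48 + ((½)*(1/12)*9)*(-1/46) = 48 + (3/8)*(-1/46) = 48 - 3/368 = 17661/368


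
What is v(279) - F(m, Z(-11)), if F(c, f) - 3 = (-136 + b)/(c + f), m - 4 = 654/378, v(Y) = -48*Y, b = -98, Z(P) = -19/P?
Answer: -34531599/2584 ≈ -13364.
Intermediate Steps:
m = 361/63 (m = 4 + 654/378 = 4 + 654*(1/378) = 4 + 109/63 = 361/63 ≈ 5.7302)
F(c, f) = 3 - 234/(c + f) (F(c, f) = 3 + (-136 - 98)/(c + f) = 3 - 234/(c + f))
v(279) - F(m, Z(-11)) = -48*279 - 3*(-78 + 361/63 - 19/(-11))/(361/63 - 19/(-11)) = -13392 - 3*(-78 + 361/63 - 19*(-1/11))/(361/63 - 19*(-1/11)) = -13392 - 3*(-78 + 361/63 + 19/11)/(361/63 + 19/11) = -13392 - 3*(-48886)/(5168/693*693) = -13392 - 3*693*(-48886)/(5168*693) = -13392 - 1*(-73329/2584) = -13392 + 73329/2584 = -34531599/2584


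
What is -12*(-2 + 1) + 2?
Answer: 14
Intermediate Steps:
-12*(-2 + 1) + 2 = -12*(-1) + 2 = -2*(-6) + 2 = 12 + 2 = 14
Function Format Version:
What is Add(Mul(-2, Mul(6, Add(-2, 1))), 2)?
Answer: 14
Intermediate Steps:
Add(Mul(-2, Mul(6, Add(-2, 1))), 2) = Add(Mul(-2, Mul(6, -1)), 2) = Add(Mul(-2, -6), 2) = Add(12, 2) = 14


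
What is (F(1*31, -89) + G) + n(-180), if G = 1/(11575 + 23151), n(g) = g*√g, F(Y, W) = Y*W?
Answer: -95809033/34726 - 1080*I*√5 ≈ -2759.0 - 2415.0*I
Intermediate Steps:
F(Y, W) = W*Y
n(g) = g^(3/2)
G = 1/34726 ≈ 2.8797e-5
(F(1*31, -89) + G) + n(-180) = (-89*31 + 1/34726) + (-180)^(3/2) = (-89*31 + 1/34726) - 1080*I*√5 = (-2759 + 1/34726) - 1080*I*√5 = -95809033/34726 - 1080*I*√5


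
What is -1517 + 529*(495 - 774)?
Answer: -149108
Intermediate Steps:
-1517 + 529*(495 - 774) = -1517 + 529*(-279) = -1517 - 147591 = -149108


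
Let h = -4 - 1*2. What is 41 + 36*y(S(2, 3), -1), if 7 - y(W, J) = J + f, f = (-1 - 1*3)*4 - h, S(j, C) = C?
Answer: 689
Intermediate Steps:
h = -6 (h = -4 - 2 = -6)
f = -10 (f = (-1 - 1*3)*4 - 1*(-6) = (-1 - 3)*4 + 6 = -4*4 + 6 = -16 + 6 = -10)
y(W, J) = 17 - J (y(W, J) = 7 - (J - 10) = 7 - (-10 + J) = 7 + (10 - J) = 17 - J)
41 + 36*y(S(2, 3), -1) = 41 + 36*(17 - 1*(-1)) = 41 + 36*(17 + 1) = 41 + 36*18 = 41 + 648 = 689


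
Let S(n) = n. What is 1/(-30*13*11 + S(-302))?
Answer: -1/4592 ≈ -0.00021777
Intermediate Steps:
1/(-30*13*11 + S(-302)) = 1/(-30*13*11 - 302) = 1/(-390*11 - 302) = 1/(-4290 - 302) = 1/(-4592) = -1/4592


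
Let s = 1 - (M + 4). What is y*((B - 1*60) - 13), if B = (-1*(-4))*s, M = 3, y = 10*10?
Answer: -9700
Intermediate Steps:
y = 100
s = -6 (s = 1 - (3 + 4) = 1 - 1*7 = 1 - 7 = -6)
B = -24 (B = -1*(-4)*(-6) = 4*(-6) = -24)
y*((B - 1*60) - 13) = 100*((-24 - 1*60) - 13) = 100*((-24 - 60) - 13) = 100*(-84 - 13) = 100*(-97) = -9700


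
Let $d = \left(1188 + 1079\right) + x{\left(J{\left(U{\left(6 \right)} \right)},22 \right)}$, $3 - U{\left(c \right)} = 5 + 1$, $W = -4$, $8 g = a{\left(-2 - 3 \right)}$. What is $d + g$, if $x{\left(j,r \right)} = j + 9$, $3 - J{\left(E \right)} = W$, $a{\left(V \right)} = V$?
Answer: $\frac{18259}{8} \approx 2282.4$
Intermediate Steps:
$g = - \frac{5}{8}$ ($g = \frac{-2 - 3}{8} = \frac{1}{8} \left(-5\right) = - \frac{5}{8} \approx -0.625$)
$U{\left(c \right)} = -3$ ($U{\left(c \right)} = 3 - \left(5 + 1\right) = 3 - 6 = -3$)
$J{\left(E \right)} = 7$ ($J{\left(E \right)} = 3 - -4 = 3 + 4 = 7$)
$x{\left(j,r \right)} = 9 + j$
$d = 2283$ ($d = \left(1188 + 1079\right) + \left(9 + 7\right) = 2267 + 16 = 2283$)
$d + g = 2283 - \frac{5}{8} = \frac{18259}{8}$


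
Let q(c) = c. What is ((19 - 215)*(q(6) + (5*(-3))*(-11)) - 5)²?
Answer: 1123657441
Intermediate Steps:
((19 - 215)*(q(6) + (5*(-3))*(-11)) - 5)² = ((19 - 215)*(6 + (5*(-3))*(-11)) - 5)² = (-196*(6 - 15*(-11)) - 5)² = (-196*(6 + 165) - 5)² = (-196*171 - 5)² = (-33516 - 5)² = (-33521)² = 1123657441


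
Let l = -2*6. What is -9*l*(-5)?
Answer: -540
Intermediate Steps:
l = -12
-9*l*(-5) = -9*(-12)*(-5) = 108*(-5) = -540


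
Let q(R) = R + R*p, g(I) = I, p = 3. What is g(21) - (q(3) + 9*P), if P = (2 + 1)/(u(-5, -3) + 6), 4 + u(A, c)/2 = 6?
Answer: 63/10 ≈ 6.3000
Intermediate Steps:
u(A, c) = 4 (u(A, c) = -8 + 2*6 = -8 + 12 = 4)
P = 3/10 (P = (2 + 1)/(4 + 6) = 3/10 ≈ 0.30000)
q(R) = 4*R (q(R) = R + R*3 = R + 3*R = 4*R)
g(21) - (q(3) + 9*P) = 21 - (4*3 + 9*(3/10)) = 21 - (12 + 27/10) = 21 - 1*147/10 = 21 - 147/10 = 63/10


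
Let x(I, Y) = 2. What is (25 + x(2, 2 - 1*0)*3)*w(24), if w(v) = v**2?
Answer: 17856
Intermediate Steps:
(25 + x(2, 2 - 1*0)*3)*w(24) = (25 + 2*3)*24**2 = (25 + 6)*576 = 31*576 = 17856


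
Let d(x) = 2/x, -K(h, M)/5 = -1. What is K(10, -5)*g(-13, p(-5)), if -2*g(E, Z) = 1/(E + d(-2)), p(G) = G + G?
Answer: 5/28 ≈ 0.17857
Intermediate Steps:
K(h, M) = 5 (K(h, M) = -5*(-1) = 5)
p(G) = 2*G
g(E, Z) = -1/(2*(-1 + E)) (g(E, Z) = -1/(2*(E + 2/(-2))) = -1/(2*(E + 2*(-½))) = -1/(2*(E - 1)) = -1/(2*(-1 + E)))
K(10, -5)*g(-13, p(-5)) = 5*(-1/(-2 + 2*(-13))) = 5*(-1/(-2 - 26)) = 5*(-1/(-28)) = 5*(-1*(-1/28)) = 5*(1/28) = 5/28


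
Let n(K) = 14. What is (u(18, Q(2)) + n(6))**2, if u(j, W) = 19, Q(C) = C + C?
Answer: 1089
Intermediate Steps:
Q(C) = 2*C
(u(18, Q(2)) + n(6))**2 = (19 + 14)**2 = 33**2 = 1089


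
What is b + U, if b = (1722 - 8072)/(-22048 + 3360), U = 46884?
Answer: 438087271/9344 ≈ 46884.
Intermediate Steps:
b = 3175/9344 (b = -6350/(-18688) = -6350*(-1/18688) = 3175/9344 ≈ 0.33979)
b + U = 3175/9344 + 46884 = 438087271/9344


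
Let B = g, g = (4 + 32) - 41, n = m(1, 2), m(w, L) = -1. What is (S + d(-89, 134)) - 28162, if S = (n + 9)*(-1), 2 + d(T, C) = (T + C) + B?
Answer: -28132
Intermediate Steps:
n = -1
g = -5 (g = 36 - 41 = -5)
B = -5
d(T, C) = -7 + C + T (d(T, C) = -2 + ((T + C) - 5) = -2 + ((C + T) - 5) = -2 + (-5 + C + T) = -7 + C + T)
S = -8 (S = (-1 + 9)*(-1) = 8*(-1) = -8)
(S + d(-89, 134)) - 28162 = (-8 + (-7 + 134 - 89)) - 28162 = (-8 + 38) - 28162 = 30 - 28162 = -28132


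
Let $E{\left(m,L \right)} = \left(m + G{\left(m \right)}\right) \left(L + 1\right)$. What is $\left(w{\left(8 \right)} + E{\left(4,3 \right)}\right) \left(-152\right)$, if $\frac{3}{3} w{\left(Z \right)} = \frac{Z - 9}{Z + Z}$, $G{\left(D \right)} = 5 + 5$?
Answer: $- \frac{17005}{2} \approx -8502.5$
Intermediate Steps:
$G{\left(D \right)} = 10$
$E{\left(m,L \right)} = \left(1 + L\right) \left(10 + m\right)$ ($E{\left(m,L \right)} = \left(m + 10\right) \left(L + 1\right) = \left(10 + m\right) \left(1 + L\right) = \left(1 + L\right) \left(10 + m\right)$)
$w{\left(Z \right)} = \frac{-9 + Z}{2 Z}$ ($w{\left(Z \right)} = \frac{Z - 9}{Z + Z} = \frac{-9 + Z}{2 Z}$)
$\left(w{\left(8 \right)} + E{\left(4,3 \right)}\right) \left(-152\right) = \left(\frac{-9 + 8}{2 \cdot 8} + \left(10 + 4 + 10 \cdot 3 + 3 \cdot 4\right)\right) \left(-152\right) = \left(\frac{1}{2} \cdot \frac{1}{8} \left(-1\right) + \left(10 + 4 + 30 + 12\right)\right) \left(-152\right) = \left(- \frac{1}{16} + 56\right) \left(-152\right) = \frac{895}{16} \left(-152\right) = - \frac{17005}{2}$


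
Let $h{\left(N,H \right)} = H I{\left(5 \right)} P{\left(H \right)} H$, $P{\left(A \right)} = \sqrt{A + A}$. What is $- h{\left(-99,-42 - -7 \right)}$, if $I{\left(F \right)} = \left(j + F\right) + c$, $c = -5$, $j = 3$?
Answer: $- 3675 i \sqrt{70} \approx - 30747.0 i$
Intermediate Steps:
$I{\left(F \right)} = -2 + F$ ($I{\left(F \right)} = \left(3 + F\right) - 5 = -2 + F$)
$P{\left(A \right)} = \sqrt{2} \sqrt{A}$ ($P{\left(A \right)} = \sqrt{2 A} = \sqrt{2} \sqrt{A}$)
$h{\left(N,H \right)} = 3 \sqrt{2} H^{\frac{5}{2}}$ ($h{\left(N,H \right)} = H \left(-2 + 5\right) \sqrt{2} \sqrt{H} H = H 3 \sqrt{2} \sqrt{H} H = 3 H \sqrt{2} \sqrt{H} H = 3 \sqrt{2} H^{\frac{3}{2}} H = 3 \sqrt{2} H^{\frac{5}{2}}$)
$- h{\left(-99,-42 - -7 \right)} = - 3 \sqrt{2} \left(-42 - -7\right)^{\frac{5}{2}} = - 3 \sqrt{2} \left(-42 + 7\right)^{\frac{5}{2}} = - 3 \sqrt{2} \left(-35\right)^{\frac{5}{2}} = - 3 \sqrt{2} \cdot 1225 i \sqrt{35} = - 3675 i \sqrt{70}$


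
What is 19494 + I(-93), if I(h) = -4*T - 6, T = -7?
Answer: 19516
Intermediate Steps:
I(h) = 22 (I(h) = -4*(-7) - 6 = 28 - 6 = 22)
19494 + I(-93) = 19494 + 22 = 19516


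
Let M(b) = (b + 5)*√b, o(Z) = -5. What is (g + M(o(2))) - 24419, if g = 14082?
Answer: -10337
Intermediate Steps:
M(b) = √b*(5 + b) (M(b) = (5 + b)*√b = √b*(5 + b))
(g + M(o(2))) - 24419 = (14082 + √(-5)*(5 - 5)) - 24419 = (14082 + (I*√5)*0) - 24419 = (14082 + 0) - 24419 = 14082 - 24419 = -10337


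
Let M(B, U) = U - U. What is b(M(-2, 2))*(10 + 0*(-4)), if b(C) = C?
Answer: 0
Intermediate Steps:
M(B, U) = 0
b(M(-2, 2))*(10 + 0*(-4)) = 0*(10 + 0*(-4)) = 0*(10 + 0) = 0*10 = 0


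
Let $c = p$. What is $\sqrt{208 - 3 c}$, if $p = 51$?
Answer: $\sqrt{55} \approx 7.4162$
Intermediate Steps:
$c = 51$
$\sqrt{208 - 3 c} = \sqrt{208 - 153} = \sqrt{55}$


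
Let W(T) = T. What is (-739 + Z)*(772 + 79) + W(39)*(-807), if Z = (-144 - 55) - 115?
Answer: -927576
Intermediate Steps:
Z = -314 (Z = -199 - 115 = -314)
(-739 + Z)*(772 + 79) + W(39)*(-807) = (-739 - 314)*(772 + 79) + 39*(-807) = -1053*851 - 31473 = -896103 - 31473 = -927576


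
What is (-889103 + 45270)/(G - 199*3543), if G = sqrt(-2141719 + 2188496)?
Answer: 594950363481/497105326472 + 843833*sqrt(46777)/497105326472 ≈ 1.1972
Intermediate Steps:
G = sqrt(46777) ≈ 216.28
(-889103 + 45270)/(G - 199*3543) = (-889103 + 45270)/(sqrt(46777) - 199*3543) = -843833/(sqrt(46777) - 705057) = -843833/(-705057 + sqrt(46777))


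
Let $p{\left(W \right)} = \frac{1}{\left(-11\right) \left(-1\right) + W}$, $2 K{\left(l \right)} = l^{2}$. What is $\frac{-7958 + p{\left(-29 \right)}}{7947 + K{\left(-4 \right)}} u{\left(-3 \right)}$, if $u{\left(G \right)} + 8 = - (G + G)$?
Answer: $\frac{28649}{14319} \approx 2.0008$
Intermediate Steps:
$K{\left(l \right)} = \frac{l^{2}}{2}$
$p{\left(W \right)} = \frac{1}{11 + W}$
$u{\left(G \right)} = -8 - 2 G$ ($u{\left(G \right)} = -8 - \left(G + G\right) = -8 - 2 G$)
$\frac{-7958 + p{\left(-29 \right)}}{7947 + K{\left(-4 \right)}} u{\left(-3 \right)} = \frac{-7958 + \frac{1}{11 - 29}}{7947 + \frac{\left(-4\right)^{2}}{2}} \left(-8 - -6\right) = \frac{-7958 + \frac{1}{-18}}{7947 + \frac{1}{2} \cdot 16} \left(-8 + 6\right) = \frac{-7958 - \frac{1}{18}}{7947 + 8} \left(-2\right) = - \frac{143245}{18 \cdot 7955} \left(-2\right) = \left(- \frac{143245}{18}\right) \frac{1}{7955} \left(-2\right) = \left(- \frac{28649}{28638}\right) \left(-2\right) = \frac{28649}{14319}$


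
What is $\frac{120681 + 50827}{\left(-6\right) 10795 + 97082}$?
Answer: $\frac{42877}{8078} \approx 5.3079$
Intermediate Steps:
$\frac{120681 + 50827}{\left(-6\right) 10795 + 97082} = \frac{171508}{-64770 + 97082} = \frac{171508}{32312} = 171508 \cdot \frac{1}{32312} = \frac{42877}{8078}$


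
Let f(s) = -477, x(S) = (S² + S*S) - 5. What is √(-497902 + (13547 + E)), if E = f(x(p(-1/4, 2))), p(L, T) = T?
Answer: 4*I*√30302 ≈ 696.3*I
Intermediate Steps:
x(S) = -5 + 2*S² (x(S) = (S² + S²) - 5 = 2*S² - 5 = -5 + 2*S²)
E = -477
√(-497902 + (13547 + E)) = √(-497902 + (13547 - 477)) = √(-497902 + 13070) = √(-484832) = 4*I*√30302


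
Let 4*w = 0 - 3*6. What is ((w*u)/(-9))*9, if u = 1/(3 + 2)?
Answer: 9/10 ≈ 0.90000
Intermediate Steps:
w = -9/2 (w = (0 - 3*6)/4 = (0 - 18)/4 = (¼)*(-18) = -9/2 ≈ -4.5000)
u = ⅕ (u = 1/5 = ⅕ ≈ 0.20000)
((w*u)/(-9))*9 = (-9/2*⅕/(-9))*9 = -9/10*(-⅑)*9 = (⅒)*9 = 9/10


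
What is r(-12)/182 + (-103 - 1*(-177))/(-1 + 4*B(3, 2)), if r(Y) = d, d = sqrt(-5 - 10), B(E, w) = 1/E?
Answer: 222 + I*sqrt(15)/182 ≈ 222.0 + 0.02128*I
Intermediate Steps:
d = I*sqrt(15) (d = sqrt(-15) = I*sqrt(15) ≈ 3.873*I)
r(Y) = I*sqrt(15)
r(-12)/182 + (-103 - 1*(-177))/(-1 + 4*B(3, 2)) = (I*sqrt(15))/182 + (-103 - 1*(-177))/(-1 + 4/3) = (I*sqrt(15))*(1/182) + (-103 + 177)/(-1 + 4*(1/3)) = I*sqrt(15)/182 + 74/(-1 + 4/3) = I*sqrt(15)/182 + 74/(1/3) = I*sqrt(15)/182 + 74*3 = I*sqrt(15)/182 + 222 = 222 + I*sqrt(15)/182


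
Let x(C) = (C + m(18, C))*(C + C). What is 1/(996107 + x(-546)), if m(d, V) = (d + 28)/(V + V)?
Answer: 1/1592385 ≈ 6.2799e-7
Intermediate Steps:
m(d, V) = (28 + d)/(2*V) (m(d, V) = (28 + d)/((2*V)) = (28 + d)*(1/(2*V)) = (28 + d)/(2*V))
x(C) = 2*C*(C + 23/C) (x(C) = (C + (28 + 18)/(2*C))*(C + C) = (C + (1/2)*46/C)*(2*C) = (C + 23/C)*(2*C) = 2*C*(C + 23/C))
1/(996107 + x(-546)) = 1/(996107 + (46 + 2*(-546)**2)) = 1/(996107 + (46 + 2*298116)) = 1/(996107 + (46 + 596232)) = 1/(996107 + 596278) = 1/1592385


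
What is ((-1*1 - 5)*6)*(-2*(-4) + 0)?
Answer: -288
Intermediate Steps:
((-1*1 - 5)*6)*(-2*(-4) + 0) = ((-1 - 5)*6)*(8 + 0) = -6*6*8 = -36*8 = -288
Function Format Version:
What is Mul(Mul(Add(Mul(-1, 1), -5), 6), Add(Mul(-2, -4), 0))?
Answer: -288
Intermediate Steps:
Mul(Mul(Add(Mul(-1, 1), -5), 6), Add(Mul(-2, -4), 0)) = Mul(Mul(Add(-1, -5), 6), Add(8, 0)) = Mul(Mul(-6, 6), 8) = Mul(-36, 8) = -288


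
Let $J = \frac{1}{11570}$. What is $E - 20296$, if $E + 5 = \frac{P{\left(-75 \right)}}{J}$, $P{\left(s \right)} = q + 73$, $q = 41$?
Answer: $1298679$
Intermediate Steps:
$J = \frac{1}{11570} \approx 8.643 \cdot 10^{-5}$
$P{\left(s \right)} = 114$ ($P{\left(s \right)} = 41 + 73 = 114$)
$E = 1318975$ ($E = -5 + 114 \frac{1}{\frac{1}{11570}} = -5 + 114 \cdot 11570 = -5 + 1318980 = 1318975$)
$E - 20296 = 1318975 - 20296 = 1298679$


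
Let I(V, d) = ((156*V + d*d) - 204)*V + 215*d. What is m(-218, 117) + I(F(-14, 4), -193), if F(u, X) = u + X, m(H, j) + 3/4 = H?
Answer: -1586255/4 ≈ -3.9656e+5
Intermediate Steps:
m(H, j) = -3/4 + H
F(u, X) = X + u
I(V, d) = 215*d + V*(-204 + d**2 + 156*V) (I(V, d) = ((156*V + d**2) - 204)*V + 215*d = ((d**2 + 156*V) - 204)*V + 215*d = (-204 + d**2 + 156*V)*V + 215*d = V*(-204 + d**2 + 156*V) + 215*d = 215*d + V*(-204 + d**2 + 156*V))
m(-218, 117) + I(F(-14, 4), -193) = (-3/4 - 218) + (-204*(4 - 14) + 156*(4 - 14)**2 + 215*(-193) + (4 - 14)*(-193)**2) = -875/4 + (-204*(-10) + 156*(-10)**2 - 41495 - 10*37249) = -875/4 + (2040 + 156*100 - 41495 - 372490) = -875/4 + (2040 + 15600 - 41495 - 372490) = -875/4 - 396345 = -1586255/4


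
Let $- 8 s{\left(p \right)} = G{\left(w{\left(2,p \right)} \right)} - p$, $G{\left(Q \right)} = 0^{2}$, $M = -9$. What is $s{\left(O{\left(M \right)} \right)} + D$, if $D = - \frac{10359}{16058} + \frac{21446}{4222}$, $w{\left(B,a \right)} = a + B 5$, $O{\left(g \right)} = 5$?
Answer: $\frac{686034435}{135593752} \approx 5.0595$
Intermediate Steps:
$w{\left(B,a \right)} = a + 5 B$
$G{\left(Q \right)} = 0$
$D = \frac{150322085}{33898438}$ ($D = \left(-10359\right) \frac{1}{16058} + 21446 \cdot \frac{1}{4222} = - \frac{10359}{16058} + \frac{10723}{2111} = \frac{150322085}{33898438} \approx 4.4345$)
$s{\left(p \right)} = \frac{p}{8}$ ($s{\left(p \right)} = - \frac{0 - p}{8} = - \frac{\left(-1\right) p}{8} = \frac{p}{8}$)
$s{\left(O{\left(M \right)} \right)} + D = \frac{1}{8} \cdot 5 + \frac{150322085}{33898438} = \frac{5}{8} + \frac{150322085}{33898438} = \frac{686034435}{135593752}$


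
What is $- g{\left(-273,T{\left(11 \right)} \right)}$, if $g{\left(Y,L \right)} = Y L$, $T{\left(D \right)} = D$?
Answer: $3003$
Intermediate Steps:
$g{\left(Y,L \right)} = L Y$
$- g{\left(-273,T{\left(11 \right)} \right)} = - 11 \left(-273\right) = \left(-1\right) \left(-3003\right) = 3003$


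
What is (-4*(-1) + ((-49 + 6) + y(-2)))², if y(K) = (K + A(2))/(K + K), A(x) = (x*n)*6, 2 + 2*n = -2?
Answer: 4225/4 ≈ 1056.3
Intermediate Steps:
n = -2 (n = -1 + (½)*(-2) = -1 - 1 = -2)
A(x) = -12*x (A(x) = (x*(-2))*6 = -2*x*6 = -12*x)
y(K) = (-24 + K)/(2*K) (y(K) = (K - 12*2)/(K + K) = (K - 24)/((2*K)) = (-24 + K)*(1/(2*K)) = (-24 + K)/(2*K))
(-4*(-1) + ((-49 + 6) + y(-2)))² = (-4*(-1) + ((-49 + 6) + (½)*(-24 - 2)/(-2)))² = (4 + (-43 + (½)*(-½)*(-26)))² = (4 + (-43 + 13/2))² = (4 - 73/2)² = (-65/2)² = 4225/4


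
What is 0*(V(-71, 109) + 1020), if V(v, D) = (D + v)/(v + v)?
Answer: 0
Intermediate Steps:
V(v, D) = (D + v)/(2*v) (V(v, D) = (D + v)/((2*v)) = (D + v)*(1/(2*v)) = (D + v)/(2*v))
0*(V(-71, 109) + 1020) = 0*((1/2)*(109 - 71)/(-71) + 1020) = 0*((1/2)*(-1/71)*38 + 1020) = 0*(-19/71 + 1020) = 0*(72401/71) = 0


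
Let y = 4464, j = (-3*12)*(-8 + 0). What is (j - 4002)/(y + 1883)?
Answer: -3714/6347 ≈ -0.58516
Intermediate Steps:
j = 288 (j = -36*(-8) = 288)
(j - 4002)/(y + 1883) = (288 - 4002)/(4464 + 1883) = -3714/6347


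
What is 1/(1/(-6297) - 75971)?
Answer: -6297/478389388 ≈ -1.3163e-5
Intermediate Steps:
1/(1/(-6297) - 75971) = 1/(-1/6297 - 75971) = 1/(-478389388/6297) = -6297/478389388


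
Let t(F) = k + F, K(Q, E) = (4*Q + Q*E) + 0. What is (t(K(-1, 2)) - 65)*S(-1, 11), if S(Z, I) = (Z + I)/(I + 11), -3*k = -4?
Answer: -95/3 ≈ -31.667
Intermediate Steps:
k = 4/3 (k = -⅓*(-4) = 4/3 ≈ 1.3333)
S(Z, I) = (I + Z)/(11 + I)
K(Q, E) = 4*Q + E*Q (K(Q, E) = (4*Q + E*Q) + 0 = 4*Q + E*Q)
t(F) = 4/3 + F
(t(K(-1, 2)) - 65)*S(-1, 11) = ((4/3 - (4 + 2)) - 65)*((11 - 1)/(11 + 11)) = ((4/3 - 1*6) - 65)*(10/22) = ((4/3 - 6) - 65)*((1/22)*10) = (-14/3 - 65)*(5/11) = -209/3*5/11 = -95/3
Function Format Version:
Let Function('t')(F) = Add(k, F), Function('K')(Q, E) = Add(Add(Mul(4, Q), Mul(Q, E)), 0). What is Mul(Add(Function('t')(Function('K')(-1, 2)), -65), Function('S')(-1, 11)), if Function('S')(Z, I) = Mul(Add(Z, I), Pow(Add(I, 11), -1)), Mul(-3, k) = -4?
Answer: Rational(-95, 3) ≈ -31.667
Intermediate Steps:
k = Rational(4, 3) (k = Mul(Rational(-1, 3), -4) = Rational(4, 3) ≈ 1.3333)
Function('S')(Z, I) = Mul(Pow(Add(11, I), -1), Add(I, Z)) (Function('S')(Z, I) = Mul(Add(I, Z), Pow(Add(11, I), -1)) = Mul(Pow(Add(11, I), -1), Add(I, Z)))
Function('K')(Q, E) = Add(Mul(4, Q), Mul(E, Q)) (Function('K')(Q, E) = Add(Add(Mul(4, Q), Mul(E, Q)), 0) = Add(Mul(4, Q), Mul(E, Q)))
Function('t')(F) = Add(Rational(4, 3), F)
Mul(Add(Function('t')(Function('K')(-1, 2)), -65), Function('S')(-1, 11)) = Mul(Add(Add(Rational(4, 3), Mul(-1, Add(4, 2))), -65), Mul(Pow(Add(11, 11), -1), Add(11, -1))) = Mul(Add(Add(Rational(4, 3), Mul(-1, 6)), -65), Mul(Pow(22, -1), 10)) = Mul(Add(Add(Rational(4, 3), -6), -65), Mul(Rational(1, 22), 10)) = Mul(Add(Rational(-14, 3), -65), Rational(5, 11)) = Mul(Rational(-209, 3), Rational(5, 11)) = Rational(-95, 3)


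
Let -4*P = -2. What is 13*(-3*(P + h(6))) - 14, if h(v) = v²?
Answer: -2875/2 ≈ -1437.5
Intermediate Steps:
P = ½ (P = -¼*(-2) = ½ ≈ 0.50000)
13*(-3*(P + h(6))) - 14 = 13*(-3*(½ + 6²)) - 14 = 13*(-3*(½ + 36)) - 14 = 13*(-3*73/2) - 14 = 13*(-219/2) - 14 = -2847/2 - 14 = -2875/2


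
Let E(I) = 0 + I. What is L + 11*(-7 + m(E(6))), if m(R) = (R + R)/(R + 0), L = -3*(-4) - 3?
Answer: -46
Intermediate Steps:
E(I) = I
L = 9 (L = 12 - 3 = 9)
m(R) = 2 (m(R) = (2*R)/R = 2)
L + 11*(-7 + m(E(6))) = 9 + 11*(-7 + 2) = 9 + 11*(-5) = 9 - 55 = -46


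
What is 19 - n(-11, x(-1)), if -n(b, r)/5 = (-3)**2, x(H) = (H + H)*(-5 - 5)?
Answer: 64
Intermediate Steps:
x(H) = -20*H (x(H) = (2*H)*(-10) = -20*H)
n(b, r) = -45 (n(b, r) = -5*(-3)**2 = -5*9 = -45)
19 - n(-11, x(-1)) = 19 - 1*(-45) = 19 + 45 = 64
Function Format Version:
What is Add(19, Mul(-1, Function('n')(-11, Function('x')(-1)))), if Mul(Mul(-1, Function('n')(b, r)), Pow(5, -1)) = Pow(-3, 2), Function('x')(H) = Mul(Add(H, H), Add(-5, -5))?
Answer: 64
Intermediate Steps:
Function('x')(H) = Mul(-20, H) (Function('x')(H) = Mul(Mul(2, H), -10) = Mul(-20, H))
Function('n')(b, r) = -45 (Function('n')(b, r) = Mul(-5, Pow(-3, 2)) = Mul(-5, 9) = -45)
Add(19, Mul(-1, Function('n')(-11, Function('x')(-1)))) = Add(19, Mul(-1, -45)) = Add(19, 45) = 64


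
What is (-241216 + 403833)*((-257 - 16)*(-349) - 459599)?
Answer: -59244950674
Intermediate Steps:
(-241216 + 403833)*((-257 - 16)*(-349) - 459599) = 162617*(-273*(-349) - 459599) = 162617*(95277 - 459599) = 162617*(-364322) = -59244950674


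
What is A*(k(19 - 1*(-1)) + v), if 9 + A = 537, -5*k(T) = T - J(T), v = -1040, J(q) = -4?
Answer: -2758272/5 ≈ -5.5165e+5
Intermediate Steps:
k(T) = -4/5 - T/5 (k(T) = -(T - 1*(-4))/5 = -(T + 4)/5 = -(4 + T)/5 = -4/5 - T/5)
A = 528 (A = -9 + 537 = 528)
A*(k(19 - 1*(-1)) + v) = 528*((-4/5 - (19 - 1*(-1))/5) - 1040) = 528*((-4/5 - (19 + 1)/5) - 1040) = 528*((-4/5 - 1/5*20) - 1040) = 528*((-4/5 - 4) - 1040) = 528*(-24/5 - 1040) = 528*(-5224/5) = -2758272/5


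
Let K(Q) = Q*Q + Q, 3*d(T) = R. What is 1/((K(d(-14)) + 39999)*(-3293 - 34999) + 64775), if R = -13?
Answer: -3/4596390119 ≈ -6.5269e-10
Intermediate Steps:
d(T) = -13/3 (d(T) = (⅓)*(-13) = -13/3)
K(Q) = Q + Q² (K(Q) = Q² + Q = Q + Q²)
1/((K(d(-14)) + 39999)*(-3293 - 34999) + 64775) = 1/((-13*(1 - 13/3)/3 + 39999)*(-3293 - 34999) + 64775) = 1/((-13/3*(-10/3) + 39999)*(-38292) + 64775) = 1/((130/9 + 39999)*(-38292) + 64775) = 1/((360121/9)*(-38292) + 64775) = 1/(-4596584444/3 + 64775) = 1/(-4596390119/3) = -3/4596390119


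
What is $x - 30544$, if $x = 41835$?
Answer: $11291$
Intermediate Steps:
$x - 30544 = 41835 - 30544 = 11291$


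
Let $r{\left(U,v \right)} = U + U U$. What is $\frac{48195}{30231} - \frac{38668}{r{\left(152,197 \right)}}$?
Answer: $- \frac{1337483}{19529226} \approx -0.068486$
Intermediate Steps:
$r{\left(U,v \right)} = U + U^{2}$
$\frac{48195}{30231} - \frac{38668}{r{\left(152,197 \right)}} = \frac{48195}{30231} - \frac{38668}{152 \left(1 + 152\right)} = 48195 \cdot \frac{1}{30231} - \frac{38668}{152 \cdot 153} = \frac{5355}{3359} - \frac{38668}{23256} = \frac{5355}{3359} - \frac{9667}{5814} = - \frac{1337483}{19529226}$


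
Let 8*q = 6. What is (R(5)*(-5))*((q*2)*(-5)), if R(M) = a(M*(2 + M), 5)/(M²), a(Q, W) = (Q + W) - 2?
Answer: 57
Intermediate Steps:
a(Q, W) = -2 + Q + W
q = ¾ (q = (⅛)*6 = ¾ ≈ 0.75000)
R(M) = (3 + M*(2 + M))/M² (R(M) = (-2 + M*(2 + M) + 5)/(M²) = (3 + M*(2 + M))/M²)
(R(5)*(-5))*((q*2)*(-5)) = (((3 + 5*(2 + 5))/5²)*(-5))*(((¾)*2)*(-5)) = (((3 + 5*7)/25)*(-5))*((3/2)*(-5)) = (((3 + 35)/25)*(-5))*(-15/2) = (((1/25)*38)*(-5))*(-15/2) = ((38/25)*(-5))*(-15/2) = -38/5*(-15/2) = 57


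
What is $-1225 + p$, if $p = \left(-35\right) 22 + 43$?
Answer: $-1952$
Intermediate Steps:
$p = -727$ ($p = -770 + 43 = -727$)
$-1225 + p = -1225 - 727 = -1952$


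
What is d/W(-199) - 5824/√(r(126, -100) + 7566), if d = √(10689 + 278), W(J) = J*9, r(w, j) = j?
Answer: -2912*√7466/3733 - √10967/1791 ≈ -67.461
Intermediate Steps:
W(J) = 9*J
d = √10967 ≈ 104.72
d/W(-199) - 5824/√(r(126, -100) + 7566) = √10967/((9*(-199))) - 5824/√(-100 + 7566) = √10967/(-1791) - 5824*√7466/7466 = √10967*(-1/1791) - 2912*√7466/3733 = -√10967/1791 - 2912*√7466/3733 = -2912*√7466/3733 - √10967/1791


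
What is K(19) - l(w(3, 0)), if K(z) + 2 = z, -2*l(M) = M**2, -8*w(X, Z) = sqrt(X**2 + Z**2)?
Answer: 2185/128 ≈ 17.070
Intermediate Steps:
w(X, Z) = -sqrt(X**2 + Z**2)/8
l(M) = -M**2/2
K(z) = -2 + z
K(19) - l(w(3, 0)) = (-2 + 19) - (-1)*(-sqrt(3**2 + 0**2)/8)**2/2 = 17 - (-1)*(-sqrt(9 + 0)/8)**2/2 = 17 - (-1)*(-sqrt(9)/8)**2/2 = 17 - (-1)*(-1/8*3)**2/2 = 17 - (-1)*(-3/8)**2/2 = 17 - (-1)*9/(2*64) = 17 - 1*(-9/128) = 17 + 9/128 = 2185/128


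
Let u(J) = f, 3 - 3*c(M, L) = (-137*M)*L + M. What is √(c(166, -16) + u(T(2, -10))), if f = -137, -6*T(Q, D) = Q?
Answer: 3*I*√13498 ≈ 348.54*I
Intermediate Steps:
c(M, L) = 1 - M/3 + 137*L*M/3 (c(M, L) = 1 - ((-137*M)*L + M)/3 = 1 - (-137*L*M + M)/3 = 1 - (M - 137*L*M)/3 = 1 + (-M/3 + 137*L*M/3) = 1 - M/3 + 137*L*M/3)
T(Q, D) = -Q/6
u(J) = -137
√(c(166, -16) + u(T(2, -10))) = √((1 - ⅓*166 + (137/3)*(-16)*166) - 137) = √((1 - 166/3 - 363872/3) - 137) = √(-121345 - 137) = √(-121482) = 3*I*√13498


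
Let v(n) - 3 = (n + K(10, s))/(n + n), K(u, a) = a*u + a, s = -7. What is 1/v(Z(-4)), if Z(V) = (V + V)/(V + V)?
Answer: -1/35 ≈ -0.028571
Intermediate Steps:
Z(V) = 1 (Z(V) = (2*V)/((2*V)) = (2*V)*(1/(2*V)) = 1)
K(u, a) = a + a*u
v(n) = 3 + (-77 + n)/(2*n) (v(n) = 3 + (n - 7*(1 + 10))/(n + n) = 3 + (n - 7*11)/((2*n)) = 3 + (n - 77)*(1/(2*n)) = 3 + (-77 + n)*(1/(2*n)) = 3 + (-77 + n)/(2*n))
1/v(Z(-4)) = 1/((7/2)*(-11 + 1)/1) = 1/((7/2)*1*(-10)) = 1/(-35) = -1/35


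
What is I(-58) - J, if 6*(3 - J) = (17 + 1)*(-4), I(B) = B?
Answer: -73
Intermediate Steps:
J = 15 (J = 3 - (17 + 1)*(-4)/6 = 3 - 3*(-4) = 3 - ⅙*(-72) = 3 + 12 = 15)
I(-58) - J = -58 - 1*15 = -58 - 15 = -73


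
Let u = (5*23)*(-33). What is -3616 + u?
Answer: -7411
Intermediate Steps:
u = -3795 (u = 115*(-33) = -3795)
-3616 + u = -3616 - 3795 = -7411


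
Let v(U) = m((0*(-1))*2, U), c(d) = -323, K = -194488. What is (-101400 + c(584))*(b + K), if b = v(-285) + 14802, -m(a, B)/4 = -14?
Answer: 18272502490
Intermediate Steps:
m(a, B) = 56 (m(a, B) = -4*(-14) = 56)
v(U) = 56
b = 14858 (b = 56 + 14802 = 14858)
(-101400 + c(584))*(b + K) = (-101400 - 323)*(14858 - 194488) = -101723*(-179630) = 18272502490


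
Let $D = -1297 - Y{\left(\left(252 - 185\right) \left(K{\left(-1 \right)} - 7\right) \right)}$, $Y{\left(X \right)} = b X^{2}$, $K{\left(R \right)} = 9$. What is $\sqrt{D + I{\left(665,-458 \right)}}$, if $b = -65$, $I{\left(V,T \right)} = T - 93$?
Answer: $2 \sqrt{291323} \approx 1079.5$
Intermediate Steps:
$I{\left(V,T \right)} = -93 + T$
$Y{\left(X \right)} = - 65 X^{2}$
$D = 1165843$ ($D = -1297 - - 65 \left(\left(252 - 185\right) \left(9 - 7\right)\right)^{2} = -1297 - - 65 \left(67 \cdot 2\right)^{2} = -1297 - - 65 \cdot 134^{2} = -1297 - \left(-65\right) 17956 = -1297 - -1167140 = -1297 + 1167140 = 1165843$)
$\sqrt{D + I{\left(665,-458 \right)}} = \sqrt{1165843 - 551} = \sqrt{1165292} = 2 \sqrt{291323}$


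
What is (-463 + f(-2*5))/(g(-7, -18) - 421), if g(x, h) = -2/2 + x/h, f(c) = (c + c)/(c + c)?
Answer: 8316/7589 ≈ 1.0958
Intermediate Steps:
f(c) = 1 (f(c) = (2*c)/((2*c)) = (2*c)*(1/(2*c)) = 1)
g(x, h) = -1 + x/h (g(x, h) = -2*½ + x/h = -1 + x/h)
(-463 + f(-2*5))/(g(-7, -18) - 421) = (-463 + 1)/((-7 - 1*(-18))/(-18) - 421) = -462/(-(-7 + 18)/18 - 421) = -462/(-1/18*11 - 421) = -462/(-11/18 - 421) = -462/(-7589/18) = -462*(-18/7589) = 8316/7589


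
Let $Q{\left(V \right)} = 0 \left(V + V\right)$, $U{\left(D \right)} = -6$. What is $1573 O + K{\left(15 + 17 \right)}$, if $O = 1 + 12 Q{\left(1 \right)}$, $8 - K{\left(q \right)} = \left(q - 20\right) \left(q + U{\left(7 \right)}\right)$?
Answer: $1269$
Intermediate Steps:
$Q{\left(V \right)} = 0$ ($Q{\left(V \right)} = 0 \cdot 2 V = 0$)
$K{\left(q \right)} = 8 - \left(-20 + q\right) \left(-6 + q\right)$ ($K{\left(q \right)} = 8 - \left(q - 20\right) \left(q - 6\right) = 8 - \left(-20 + q\right) \left(-6 + q\right)$)
$O = 1$ ($O = 1 + 12 \cdot 0 = 1 + 0 = 1$)
$1573 O + K{\left(15 + 17 \right)} = 1573 \cdot 1 - \left(112 + \left(15 + 17\right)^{2} - 26 \left(15 + 17\right)\right) = 1573 - 304 = 1269$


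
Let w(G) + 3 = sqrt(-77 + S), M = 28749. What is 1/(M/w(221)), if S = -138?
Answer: -1/9583 + I*sqrt(215)/28749 ≈ -0.00010435 + 0.00051003*I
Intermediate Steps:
w(G) = -3 + I*sqrt(215) (w(G) = -3 + sqrt(-77 - 138) = -3 + sqrt(-215) = -3 + I*sqrt(215))
1/(M/w(221)) = 1/(28749/(-3 + I*sqrt(215))) = -1/9583 + I*sqrt(215)/28749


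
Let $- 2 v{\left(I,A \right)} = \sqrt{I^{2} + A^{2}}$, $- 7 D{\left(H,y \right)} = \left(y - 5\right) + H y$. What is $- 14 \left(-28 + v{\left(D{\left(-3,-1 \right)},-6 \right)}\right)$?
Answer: $392 + 3 \sqrt{197} \approx 434.11$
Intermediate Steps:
$D{\left(H,y \right)} = \frac{5}{7} - \frac{y}{7} - \frac{H y}{7}$ ($D{\left(H,y \right)} = - \frac{\left(y - 5\right) + H y}{7} = - \frac{\left(-5 + y\right) + H y}{7} = - \frac{-5 + y + H y}{7} = \frac{5}{7} - \frac{y}{7} - \frac{H y}{7}$)
$v{\left(I,A \right)} = - \frac{\sqrt{A^{2} + I^{2}}}{2}$ ($v{\left(I,A \right)} = - \frac{\sqrt{I^{2} + A^{2}}}{2} = - \frac{\sqrt{A^{2} + I^{2}}}{2}$)
$- 14 \left(-28 + v{\left(D{\left(-3,-1 \right)},-6 \right)}\right) = - 14 \left(-28 - \frac{\sqrt{\left(-6\right)^{2} + \left(\frac{5}{7} - - \frac{1}{7} - \left(- \frac{3}{7}\right) \left(-1\right)\right)^{2}}}{2}\right) = - 14 \left(-28 - \frac{\sqrt{36 + \left(\frac{5}{7} + \frac{1}{7} - \frac{3}{7}\right)^{2}}}{2}\right) = - 14 \left(-28 - \frac{\sqrt{36 + \left(\frac{3}{7}\right)^{2}}}{2}\right) = - 14 \left(-28 - \frac{\sqrt{36 + \frac{9}{49}}}{2}\right) = - 14 \left(-28 - \frac{\sqrt{\frac{1773}{49}}}{2}\right) = - 14 \left(-28 - \frac{\frac{3}{7} \sqrt{197}}{2}\right) = - 14 \left(-28 - \frac{3 \sqrt{197}}{14}\right) = 392 + 3 \sqrt{197}$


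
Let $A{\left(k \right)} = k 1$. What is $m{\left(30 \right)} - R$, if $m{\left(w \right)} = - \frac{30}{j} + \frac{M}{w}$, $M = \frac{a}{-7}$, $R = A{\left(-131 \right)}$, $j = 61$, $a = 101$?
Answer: $\frac{1665649}{12810} \approx 130.03$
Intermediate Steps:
$A{\left(k \right)} = k$
$R = -131$
$M = - \frac{101}{7}$ ($M = \frac{101}{-7} = 101 \left(- \frac{1}{7}\right) = - \frac{101}{7} \approx -14.429$)
$m{\left(w \right)} = - \frac{30}{61} - \frac{101}{7 w}$
$m{\left(30 \right)} - R = \frac{-6161 - 6300}{427 \cdot 30} - -131 = \frac{1}{427} \cdot \frac{1}{30} \left(-6161 - 6300\right) + 131 = \frac{1}{427} \cdot \frac{1}{30} \left(-12461\right) + 131 = - \frac{12461}{12810} + 131 = \frac{1665649}{12810}$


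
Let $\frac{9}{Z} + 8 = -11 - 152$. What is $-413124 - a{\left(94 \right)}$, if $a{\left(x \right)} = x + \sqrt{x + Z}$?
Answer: $-413218 - \frac{\sqrt{33915}}{19} \approx -4.1323 \cdot 10^{5}$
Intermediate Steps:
$Z = - \frac{1}{19}$ ($Z = \frac{9}{-8 - 163} = \frac{9}{-171} = 9 \left(- \frac{1}{171}\right) = - \frac{1}{19} \approx -0.052632$)
$a{\left(x \right)} = x + \sqrt{- \frac{1}{19} + x}$ ($a{\left(x \right)} = x + \sqrt{x - \frac{1}{19}} = x + \sqrt{- \frac{1}{19} + x}$)
$-413124 - a{\left(94 \right)} = -413124 - \left(94 + \frac{\sqrt{-19 + 361 \cdot 94}}{19}\right) = -413124 - \left(94 + \frac{\sqrt{-19 + 33934}}{19}\right) = -413124 - \left(94 + \frac{\sqrt{33915}}{19}\right) = -413218 - \frac{\sqrt{33915}}{19}$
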